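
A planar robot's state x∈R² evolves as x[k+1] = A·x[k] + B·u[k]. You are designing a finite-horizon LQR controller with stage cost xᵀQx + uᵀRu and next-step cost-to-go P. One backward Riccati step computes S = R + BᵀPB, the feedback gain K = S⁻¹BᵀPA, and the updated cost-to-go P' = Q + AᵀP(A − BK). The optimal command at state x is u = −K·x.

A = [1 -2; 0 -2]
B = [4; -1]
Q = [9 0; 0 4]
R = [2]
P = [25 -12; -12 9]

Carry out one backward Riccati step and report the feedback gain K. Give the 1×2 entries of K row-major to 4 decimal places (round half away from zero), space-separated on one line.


0.2209 -0.2170

BᵀP = [112.0000 -57.0000]
S = R + BᵀPB = [2] + [505.0000] = [507.0000]
BᵀPA = [112.0000 -110.0000]
K = S⁻¹·BᵀPA = [0.2209 -0.2170]
A−BK = [0.1164 -1.1321; 0.2209 -2.2170]
AᵀP(A−BK) = [0.2584 -1.7002; -1.7002 16.1341]
P' = Q + AᵀP(A−BK) = [9.2584 -1.7002; -1.7002 20.1341]
tr(P') = 29.3925


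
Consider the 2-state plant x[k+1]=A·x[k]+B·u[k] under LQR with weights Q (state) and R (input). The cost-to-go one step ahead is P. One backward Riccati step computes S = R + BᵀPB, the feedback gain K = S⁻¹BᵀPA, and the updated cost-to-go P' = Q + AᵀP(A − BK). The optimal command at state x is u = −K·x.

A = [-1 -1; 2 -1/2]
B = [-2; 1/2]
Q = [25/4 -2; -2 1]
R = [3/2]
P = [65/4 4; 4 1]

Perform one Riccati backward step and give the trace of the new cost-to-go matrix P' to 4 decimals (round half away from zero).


7.9436

BᵀP = [-30.5000 -7.5000]
S = R + BᵀPB = [3/2] + [57.2500] = [58.7500]
BᵀPA = [15.5000 34.2500]
K = S⁻¹·BᵀPA = [0.2638 0.5830]
A−BK = [-0.4723 0.1660; 1.8681 -0.7915]
AᵀP(A−BK) = [0.1606 0.2138; 0.2138 0.5330]
P' = Q + AᵀP(A−BK) = [6.4106 -1.7862; -1.7862 1.5330]
tr(P') = 7.9436


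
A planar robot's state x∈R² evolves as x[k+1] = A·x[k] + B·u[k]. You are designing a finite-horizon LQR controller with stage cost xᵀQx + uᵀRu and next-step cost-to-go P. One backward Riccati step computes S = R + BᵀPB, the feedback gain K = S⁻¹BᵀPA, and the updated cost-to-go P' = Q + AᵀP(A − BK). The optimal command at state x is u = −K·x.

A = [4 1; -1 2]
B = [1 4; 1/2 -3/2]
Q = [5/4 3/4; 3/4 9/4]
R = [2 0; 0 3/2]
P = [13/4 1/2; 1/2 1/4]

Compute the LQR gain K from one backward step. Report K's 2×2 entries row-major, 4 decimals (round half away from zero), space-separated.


BᵀP = [3.5000 0.6250; 12.2500 1.6250]
S = R + BᵀPB = [2 0; 0 3/2] + [3.8125 13.0625; 13.0625 46.5625] = [5.8125 13.0625; 13.0625 48.0625]
BᵀPA = [13.3750 4.7500; 47.3750 15.5000]
K = S⁻¹·BᵀPA = [0.2207 0.2375; 0.9257 0.2579]
A−BK = [0.0764 -0.2693; 0.2782 2.2681]
AᵀP(A−BK) = [1.4424 0.6031; 0.6031 1.1237]
P' = Q + AᵀP(A−BK) = [2.6924 1.3531; 1.3531 3.3737]
tr(P') = 6.0661

0.2207 0.2375 0.9257 0.2579


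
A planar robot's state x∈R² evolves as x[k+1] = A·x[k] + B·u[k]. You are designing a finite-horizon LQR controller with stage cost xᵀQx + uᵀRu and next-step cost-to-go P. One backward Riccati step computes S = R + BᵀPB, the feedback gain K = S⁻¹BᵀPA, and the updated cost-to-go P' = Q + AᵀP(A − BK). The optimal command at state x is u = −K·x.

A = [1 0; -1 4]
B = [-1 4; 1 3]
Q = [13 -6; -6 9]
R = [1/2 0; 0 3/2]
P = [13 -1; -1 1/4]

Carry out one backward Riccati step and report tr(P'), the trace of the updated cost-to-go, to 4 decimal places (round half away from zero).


23.8131

BᵀP = [-14.0000 1.2500; 49.0000 -3.2500]
S = R + BᵀPB = [1/2 0; 0 3/2] + [15.2500 -52.2500; -52.2500 186.2500] = [15.7500 -52.2500; -52.2500 187.7500]
BᵀPA = [-15.2500 5.0000; 52.2500 -13.0000]
K = S⁻¹·BᵀPA = [-0.5865 1.1432; 0.1151 0.2489]
A−BK = [-0.0468 0.1476; -0.7588 2.1101]
AᵀP(A−BK) = [0.2932 -0.5716; -0.5716 1.5198]
P' = Q + AᵀP(A−BK) = [13.2932 -6.5716; -6.5716 10.5198]
tr(P') = 23.8131


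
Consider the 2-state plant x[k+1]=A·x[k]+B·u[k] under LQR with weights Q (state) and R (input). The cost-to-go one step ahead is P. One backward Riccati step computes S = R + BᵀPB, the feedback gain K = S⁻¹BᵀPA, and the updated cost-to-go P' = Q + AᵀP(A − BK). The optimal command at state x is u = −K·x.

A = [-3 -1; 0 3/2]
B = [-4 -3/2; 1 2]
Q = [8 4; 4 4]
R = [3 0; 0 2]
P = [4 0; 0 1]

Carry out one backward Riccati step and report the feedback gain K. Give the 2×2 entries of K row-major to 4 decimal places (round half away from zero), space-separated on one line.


0.7326 0.0828 -0.0698 0.4564

BᵀP = [-16.0000 1.0000; -6.0000 2.0000]
S = R + BᵀPB = [3 0; 0 2] + [65.0000 26.0000; 26.0000 13.0000] = [68.0000 26.0000; 26.0000 15.0000]
BᵀPA = [48.0000 17.5000; 18.0000 9.0000]
K = S⁻¹·BᵀPA = [0.7326 0.0828; -0.0698 0.4564]
A−BK = [-0.1744 0.0160; -0.5930 0.5044]
AᵀP(A−BK) = [2.0930 -0.1919; -0.1919 0.6926]
P' = Q + AᵀP(A−BK) = [10.0930 3.8081; 3.8081 4.6926]
tr(P') = 14.7856


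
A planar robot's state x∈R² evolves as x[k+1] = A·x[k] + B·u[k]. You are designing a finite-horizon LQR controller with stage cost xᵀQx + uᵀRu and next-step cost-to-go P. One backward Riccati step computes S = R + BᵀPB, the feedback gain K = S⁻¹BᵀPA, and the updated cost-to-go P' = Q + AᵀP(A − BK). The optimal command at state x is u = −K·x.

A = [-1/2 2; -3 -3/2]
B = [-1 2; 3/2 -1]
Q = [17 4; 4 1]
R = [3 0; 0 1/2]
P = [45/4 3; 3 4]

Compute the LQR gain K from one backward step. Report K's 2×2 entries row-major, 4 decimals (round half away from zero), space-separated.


BᵀP = [-6.7500 3.0000; 19.5000 2.0000]
S = R + BᵀPB = [3 0; 0 1/2] + [11.2500 -16.5000; -16.5000 37.0000] = [14.2500 -16.5000; -16.5000 37.5000]
BᵀPA = [-5.6250 -18.0000; -15.7500 36.0000]
K = S⁻¹·BᵀPA = [-1.7961 -0.3090; -1.2103 0.8240]
A−BK = [0.1245 0.0429; -1.5161 -0.2124]
AᵀP(A−BK) = [18.6470 2.2403; 2.2403 0.7725]
P' = Q + AᵀP(A−BK) = [35.6470 6.2403; 6.2403 1.7725]
tr(P') = 37.4195

-1.7961 -0.3090 -1.2103 0.8240


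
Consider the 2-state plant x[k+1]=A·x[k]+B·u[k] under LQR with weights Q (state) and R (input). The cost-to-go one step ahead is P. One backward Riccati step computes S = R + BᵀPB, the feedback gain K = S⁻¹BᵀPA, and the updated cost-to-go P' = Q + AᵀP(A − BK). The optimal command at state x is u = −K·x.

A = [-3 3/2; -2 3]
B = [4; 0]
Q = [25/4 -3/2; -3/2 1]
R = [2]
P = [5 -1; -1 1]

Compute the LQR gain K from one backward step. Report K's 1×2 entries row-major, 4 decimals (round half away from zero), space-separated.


BᵀP = [20.0000 -4.0000]
S = R + BᵀPB = [2] + [80.0000] = [82.0000]
BᵀPA = [-52.0000 18.0000]
K = S⁻¹·BᵀPA = [-0.6341 0.2195]
A−BK = [-0.4634 0.6220; -2.0000 3.0000]
AᵀP(A−BK) = [4.0244 -5.0854; -5.0854 7.2988]
P' = Q + AᵀP(A−BK) = [10.2744 -6.5854; -6.5854 8.2988]
tr(P') = 18.5732

-0.6341 0.2195


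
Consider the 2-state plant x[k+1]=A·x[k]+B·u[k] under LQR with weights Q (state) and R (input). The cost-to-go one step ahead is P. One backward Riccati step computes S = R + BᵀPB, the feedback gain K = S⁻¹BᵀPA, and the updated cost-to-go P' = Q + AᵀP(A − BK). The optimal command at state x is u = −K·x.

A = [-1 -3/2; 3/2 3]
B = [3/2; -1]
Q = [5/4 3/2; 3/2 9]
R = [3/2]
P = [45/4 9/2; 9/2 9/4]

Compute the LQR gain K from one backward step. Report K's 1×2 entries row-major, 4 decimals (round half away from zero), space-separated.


-0.3614 -0.3253

BᵀP = [12.3750 4.5000]
S = R + BᵀPB = [3/2] + [14.0625] = [15.5625]
BᵀPA = [-5.6250 -5.0625]
K = S⁻¹·BᵀPA = [-0.3614 -0.3253]
A−BK = [-0.4578 -1.0120; 1.1386 2.6747]
AᵀP(A−BK) = [0.7794 1.5452; 1.5452 3.4157]
P' = Q + AᵀP(A−BK) = [2.0294 3.0452; 3.0452 12.4157]
tr(P') = 14.4450


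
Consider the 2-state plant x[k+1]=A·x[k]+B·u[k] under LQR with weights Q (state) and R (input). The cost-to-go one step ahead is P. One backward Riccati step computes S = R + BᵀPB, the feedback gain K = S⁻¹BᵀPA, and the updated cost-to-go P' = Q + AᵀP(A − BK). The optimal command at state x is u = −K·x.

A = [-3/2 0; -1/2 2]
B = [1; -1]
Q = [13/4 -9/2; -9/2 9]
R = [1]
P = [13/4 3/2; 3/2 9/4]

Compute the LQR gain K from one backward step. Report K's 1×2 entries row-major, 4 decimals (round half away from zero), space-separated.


BᵀP = [1.7500 -0.7500]
S = R + BᵀPB = [1] + [2.5000] = [3.5000]
BᵀPA = [-2.2500 -1.5000]
K = S⁻¹·BᵀPA = [-0.6429 -0.4286]
A−BK = [-0.8571 0.4286; -1.1429 1.5714]
AᵀP(A−BK) = [8.6786 -7.7143; -7.7143 8.3571]
P' = Q + AᵀP(A−BK) = [11.9286 -12.2143; -12.2143 17.3571]
tr(P') = 29.2857

-0.6429 -0.4286


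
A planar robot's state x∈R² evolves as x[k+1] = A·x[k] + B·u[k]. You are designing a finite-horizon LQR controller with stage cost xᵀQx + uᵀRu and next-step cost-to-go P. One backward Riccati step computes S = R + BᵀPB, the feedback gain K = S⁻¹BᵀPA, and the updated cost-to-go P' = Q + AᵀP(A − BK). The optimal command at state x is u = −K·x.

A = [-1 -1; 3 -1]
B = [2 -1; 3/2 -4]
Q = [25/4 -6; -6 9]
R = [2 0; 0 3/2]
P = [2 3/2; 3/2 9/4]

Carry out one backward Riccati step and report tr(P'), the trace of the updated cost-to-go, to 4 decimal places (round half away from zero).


BᵀP = [6.2500 6.3750; -8.0000 -10.5000]
S = R + BᵀPB = [2 0; 0 3/2] + [22.0625 -31.7500; -31.7500 50.0000] = [24.0625 -31.7500; -31.7500 51.5000]
BᵀPA = [12.8750 -12.6250; -23.5000 18.5000]
K = S⁻¹·BᵀPA = [-0.3593 -0.2717; -0.6778 0.1917]
A−BK = [-0.9592 -0.2648; 0.8276 0.1744]
AᵀP(A−BK) = [1.9471 0.2535; 0.2535 0.2729]
P' = Q + AᵀP(A−BK) = [8.1971 -5.7465; -5.7465 9.2729]
tr(P') = 17.4701

17.4701


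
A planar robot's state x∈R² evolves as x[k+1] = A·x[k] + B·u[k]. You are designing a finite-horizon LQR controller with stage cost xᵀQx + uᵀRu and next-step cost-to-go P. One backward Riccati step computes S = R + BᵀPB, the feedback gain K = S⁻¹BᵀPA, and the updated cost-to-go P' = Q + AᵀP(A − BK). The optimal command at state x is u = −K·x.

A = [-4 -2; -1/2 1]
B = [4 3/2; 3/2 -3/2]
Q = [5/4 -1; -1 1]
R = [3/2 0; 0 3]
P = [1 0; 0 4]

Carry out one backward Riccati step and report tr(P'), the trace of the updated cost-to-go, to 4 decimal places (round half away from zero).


BᵀP = [4.0000 6.0000; 1.5000 -6.0000]
S = R + BᵀPB = [3/2 0; 0 3] + [25.0000 -3.0000; -3.0000 11.2500] = [26.5000 -3.0000; -3.0000 14.2500]
BᵀPA = [-19.0000 -2.0000; -3.0000 -9.0000]
K = S⁻¹·BᵀPA = [-0.7589 -0.1506; -0.3703 -0.6633]
A−BK = [-0.4090 -0.4028; 0.0829 0.2309]
AᵀP(A−BK) = [1.4700 1.1495; 1.1495 1.7294]
P' = Q + AᵀP(A−BK) = [2.7200 0.1495; 0.1495 2.7294]
tr(P') = 5.4494

5.4494


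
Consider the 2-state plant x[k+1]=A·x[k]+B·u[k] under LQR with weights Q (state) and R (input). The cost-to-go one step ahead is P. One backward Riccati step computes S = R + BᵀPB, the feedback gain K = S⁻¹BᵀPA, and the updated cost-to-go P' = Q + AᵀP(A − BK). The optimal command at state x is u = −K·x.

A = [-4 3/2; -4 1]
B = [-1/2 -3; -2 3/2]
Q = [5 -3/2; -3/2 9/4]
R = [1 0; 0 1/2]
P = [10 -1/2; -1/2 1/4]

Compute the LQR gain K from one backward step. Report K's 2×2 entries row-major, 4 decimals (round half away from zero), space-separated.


BᵀP = [-4.0000 -0.2500; -30.7500 1.8750]
S = R + BᵀPB = [1 0; 0 1/2] + [2.5000 11.6250; 11.6250 95.0625] = [3.5000 11.6250; 11.6250 95.5625]
BᵀPA = [17.0000 -6.2500; 115.5000 -44.2500]
K = S⁻¹·BᵀPA = [1.4141 -0.4157; 1.0366 -0.4125]
A−BK = [-0.1831 0.0547; -2.7267 0.7873]
AᵀP(A−BK) = [4.2317 -1.2918; -1.2918 0.3997]
P' = Q + AᵀP(A−BK) = [9.2317 -2.7918; -2.7918 2.6497]
tr(P') = 11.8814

1.4141 -0.4157 1.0366 -0.4125


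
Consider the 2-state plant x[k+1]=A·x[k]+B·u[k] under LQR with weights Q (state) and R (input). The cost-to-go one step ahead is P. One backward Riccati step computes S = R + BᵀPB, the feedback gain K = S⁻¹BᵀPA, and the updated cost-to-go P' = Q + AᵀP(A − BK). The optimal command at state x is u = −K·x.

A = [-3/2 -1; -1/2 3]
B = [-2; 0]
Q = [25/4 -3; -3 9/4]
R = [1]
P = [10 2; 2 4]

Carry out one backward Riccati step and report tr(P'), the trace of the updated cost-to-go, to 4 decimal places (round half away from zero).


42.4634

BᵀP = [-20.0000 -4.0000]
S = R + BᵀPB = [1] + [40.0000] = [41.0000]
BᵀPA = [32.0000 8.0000]
K = S⁻¹·BᵀPA = [0.7805 0.1951]
A−BK = [0.0610 -0.6098; -0.5000 3.0000]
AᵀP(A−BK) = [1.5244 -5.2439; -5.2439 32.4390]
P' = Q + AᵀP(A−BK) = [7.7744 -8.2439; -8.2439 34.6890]
tr(P') = 42.4634


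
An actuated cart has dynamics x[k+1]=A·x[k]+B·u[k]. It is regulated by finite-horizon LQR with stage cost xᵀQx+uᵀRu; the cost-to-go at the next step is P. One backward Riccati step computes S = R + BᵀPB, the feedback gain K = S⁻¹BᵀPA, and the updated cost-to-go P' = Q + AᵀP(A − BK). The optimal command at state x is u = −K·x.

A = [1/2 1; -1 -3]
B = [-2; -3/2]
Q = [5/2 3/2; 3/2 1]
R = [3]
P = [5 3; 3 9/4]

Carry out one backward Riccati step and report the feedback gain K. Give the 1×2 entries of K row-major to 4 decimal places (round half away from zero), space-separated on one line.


BᵀP = [-14.5000 -9.3750]
S = R + BᵀPB = [3] + [43.0625] = [46.0625]
BᵀPA = [2.1250 13.6250]
K = S⁻¹·BᵀPA = [0.0461 0.2958]
A−BK = [0.5923 1.5916; -0.9308 -2.5563]
AᵀP(A−BK) = [0.4020 1.1214; 1.1214 3.2198]
P' = Q + AᵀP(A−BK) = [2.9020 2.6214; 2.6214 4.2198]
tr(P') = 7.1218

0.0461 0.2958


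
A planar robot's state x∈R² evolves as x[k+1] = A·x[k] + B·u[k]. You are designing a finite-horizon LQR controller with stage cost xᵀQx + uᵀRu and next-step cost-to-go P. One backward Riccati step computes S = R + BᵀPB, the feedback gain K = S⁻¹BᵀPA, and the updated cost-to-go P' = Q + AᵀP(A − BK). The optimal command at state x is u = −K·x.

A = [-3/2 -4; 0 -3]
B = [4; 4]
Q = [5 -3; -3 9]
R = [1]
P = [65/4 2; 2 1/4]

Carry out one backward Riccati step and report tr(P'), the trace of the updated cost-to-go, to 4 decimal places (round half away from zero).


15.0640

BᵀP = [73.0000 9.0000]
S = R + BᵀPB = [1] + [328.0000] = [329.0000]
BᵀPA = [-109.5000 -319.0000]
K = S⁻¹·BᵀPA = [-0.3328 -0.9696]
A−BK = [-0.1687 -0.1216; 1.3313 0.8784]
AᵀP(A−BK) = [0.1180 0.3283; 0.3283 0.9460]
P' = Q + AᵀP(A−BK) = [5.1180 -2.6717; -2.6717 9.9460]
tr(P') = 15.0640


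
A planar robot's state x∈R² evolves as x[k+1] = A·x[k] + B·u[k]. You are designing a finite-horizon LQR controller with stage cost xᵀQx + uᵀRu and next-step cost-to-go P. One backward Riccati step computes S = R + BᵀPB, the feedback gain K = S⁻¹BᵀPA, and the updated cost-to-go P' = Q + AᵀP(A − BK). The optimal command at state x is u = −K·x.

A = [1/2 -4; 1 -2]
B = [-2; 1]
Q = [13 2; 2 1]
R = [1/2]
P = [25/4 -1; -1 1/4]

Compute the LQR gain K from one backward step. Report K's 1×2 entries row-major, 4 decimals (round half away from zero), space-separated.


-0.1513 1.6639

BᵀP = [-13.5000 2.2500]
S = R + BᵀPB = [1/2] + [29.2500] = [29.7500]
BᵀPA = [-4.5000 49.5000]
K = S⁻¹·BᵀPA = [-0.1513 1.6639]
A−BK = [0.1975 -0.6723; 1.1513 -3.6639]
AᵀP(A−BK) = [0.1318 -0.5126; -0.5126 2.6387]
P' = Q + AᵀP(A−BK) = [13.1318 1.4874; 1.4874 3.6387]
tr(P') = 16.7705


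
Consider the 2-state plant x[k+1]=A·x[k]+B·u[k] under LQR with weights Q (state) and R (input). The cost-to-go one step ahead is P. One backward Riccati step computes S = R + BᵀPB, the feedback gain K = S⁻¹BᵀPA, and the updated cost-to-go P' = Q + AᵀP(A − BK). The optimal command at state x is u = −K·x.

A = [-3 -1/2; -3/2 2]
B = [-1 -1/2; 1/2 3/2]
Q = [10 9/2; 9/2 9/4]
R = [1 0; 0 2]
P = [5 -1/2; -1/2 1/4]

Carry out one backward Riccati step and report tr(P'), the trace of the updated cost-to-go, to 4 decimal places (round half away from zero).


BᵀP = [-5.2500 0.6250; -3.2500 0.6250]
S = R + BᵀPB = [1 0; 0 2] + [5.5625 3.5625; 3.5625 2.5625] = [6.5625 3.5625; 3.5625 4.5625]
BᵀPA = [14.8125 3.8750; 8.8125 2.8750]
K = S⁻¹·BᵀPA = [2.0978 0.4312; 0.2935 0.2935]
A−BK = [-0.7554 0.0779; -2.9891 1.3442]
AᵀP(A−BK) = [7.4022 0.4022; 0.4022 0.7355]
P' = Q + AᵀP(A−BK) = [17.4022 4.9022; 4.9022 2.9855]
tr(P') = 20.3877

20.3877


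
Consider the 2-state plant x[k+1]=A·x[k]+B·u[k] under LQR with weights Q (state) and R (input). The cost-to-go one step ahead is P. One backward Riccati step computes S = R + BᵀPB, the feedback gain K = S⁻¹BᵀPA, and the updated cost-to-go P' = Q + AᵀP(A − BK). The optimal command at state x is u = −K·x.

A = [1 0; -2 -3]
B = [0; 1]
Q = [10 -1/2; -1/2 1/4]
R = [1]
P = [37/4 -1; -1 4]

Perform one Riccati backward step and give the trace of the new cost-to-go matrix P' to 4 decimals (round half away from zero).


30.5000

BᵀP = [-1.0000 4.0000]
S = R + BᵀPB = [1] + [4.0000] = [5.0000]
BᵀPA = [-9.0000 -12.0000]
K = S⁻¹·BᵀPA = [-1.8000 -2.4000]
A−BK = [1.0000 0.0000; -0.2000 -0.6000]
AᵀP(A−BK) = [13.0500 5.4000; 5.4000 7.2000]
P' = Q + AᵀP(A−BK) = [23.0500 4.9000; 4.9000 7.4500]
tr(P') = 30.5000


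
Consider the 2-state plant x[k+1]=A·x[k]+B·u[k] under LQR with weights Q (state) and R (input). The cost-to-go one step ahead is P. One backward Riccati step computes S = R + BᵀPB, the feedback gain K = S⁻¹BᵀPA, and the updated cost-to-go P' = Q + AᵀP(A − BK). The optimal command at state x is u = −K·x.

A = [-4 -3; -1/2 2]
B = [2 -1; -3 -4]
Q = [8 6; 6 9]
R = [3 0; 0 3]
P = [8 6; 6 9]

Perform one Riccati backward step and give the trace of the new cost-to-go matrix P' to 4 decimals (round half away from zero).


30.7145

BᵀP = [-2.0000 -15.0000; -32.0000 -42.0000]
S = R + BᵀPB = [3 0; 0 3] + [41.0000 62.0000; 62.0000 200.0000] = [44.0000 62.0000; 62.0000 203.0000]
BᵀPA = [15.5000 -24.0000; 149.0000 12.0000]
K = S⁻¹·BᵀPA = [-1.1972 -1.1038; 1.0996 0.3962]
A−BK = [-0.5059 -0.3962; 0.3069 0.2736]
AᵀP(A−BK) = [8.9598 6.0708; 6.0708 4.7547]
P' = Q + AᵀP(A−BK) = [16.9598 12.0708; 12.0708 13.7547]
tr(P') = 30.7145


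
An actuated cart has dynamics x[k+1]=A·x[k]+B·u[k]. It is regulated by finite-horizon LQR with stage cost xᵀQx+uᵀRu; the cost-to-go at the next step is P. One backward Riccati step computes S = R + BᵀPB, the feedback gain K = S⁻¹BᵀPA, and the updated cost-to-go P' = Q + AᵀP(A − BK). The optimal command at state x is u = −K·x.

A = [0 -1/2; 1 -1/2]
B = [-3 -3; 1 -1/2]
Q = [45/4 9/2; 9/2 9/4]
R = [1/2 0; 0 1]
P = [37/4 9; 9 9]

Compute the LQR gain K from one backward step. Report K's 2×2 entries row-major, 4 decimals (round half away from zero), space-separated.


0.0880 0.0407 -0.3281 0.2574

BᵀP = [-18.7500 -18.0000; -32.2500 -31.5000]
S = R + BᵀPB = [1/2 0; 0 1] + [38.2500 65.2500; 65.2500 112.5000] = [38.7500 65.2500; 65.2500 113.5000]
BᵀPA = [-18.0000 18.3750; -31.5000 31.8750]
K = S⁻¹·BᵀPA = [0.0880 0.0407; -0.3281 0.2574]
A−BK = [-0.7203 0.3944; 0.7479 -0.4120]
AᵀP(A−BK) = [0.2481 -0.1581; -0.1581 0.1088]
P' = Q + AᵀP(A−BK) = [11.4981 4.3419; 4.3419 2.3588]
tr(P') = 13.8569


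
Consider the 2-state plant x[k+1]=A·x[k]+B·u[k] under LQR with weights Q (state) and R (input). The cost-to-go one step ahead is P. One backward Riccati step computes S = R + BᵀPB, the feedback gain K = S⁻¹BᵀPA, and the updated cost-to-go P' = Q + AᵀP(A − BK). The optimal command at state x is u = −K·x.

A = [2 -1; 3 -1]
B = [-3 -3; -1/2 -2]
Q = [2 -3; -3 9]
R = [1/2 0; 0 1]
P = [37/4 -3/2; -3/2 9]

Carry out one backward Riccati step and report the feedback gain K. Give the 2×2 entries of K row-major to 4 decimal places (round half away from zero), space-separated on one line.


0.9978 -0.1904 -1.6706 0.5249

BᵀP = [-27.0000 0.0000; -24.7500 -13.5000]
S = R + BᵀPB = [1/2 0; 0 1] + [81.0000 81.0000; 81.0000 101.2500] = [81.5000 81.0000; 81.0000 102.2500]
BᵀPA = [-54.0000 27.0000; -90.0000 38.2500]
K = S⁻¹·BᵀPA = [0.9978 -0.1904; -1.6706 0.5249]
A−BK = [-0.0185 0.0035; 0.1576 -0.0453]
AᵀP(A−BK) = [3.5244 -1.0390; -1.0390 0.3128]
P' = Q + AᵀP(A−BK) = [5.5244 -4.0390; -4.0390 9.3128]
tr(P') = 14.8372


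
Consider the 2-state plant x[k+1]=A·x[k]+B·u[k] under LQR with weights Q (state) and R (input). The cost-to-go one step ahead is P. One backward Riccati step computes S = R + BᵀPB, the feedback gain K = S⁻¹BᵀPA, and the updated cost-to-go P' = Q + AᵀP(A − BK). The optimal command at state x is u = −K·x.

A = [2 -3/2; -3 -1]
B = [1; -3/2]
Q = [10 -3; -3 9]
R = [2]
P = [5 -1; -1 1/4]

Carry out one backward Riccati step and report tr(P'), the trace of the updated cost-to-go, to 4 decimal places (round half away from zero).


BᵀP = [6.5000 -1.3750]
S = R + BᵀPB = [2] + [8.5625] = [10.5625]
BᵀPA = [17.1250 -8.3750]
K = S⁻¹·BᵀPA = [1.6213 -0.7929]
A−BK = [0.3787 -0.7071; -0.5680 -2.1893]
AᵀP(A−BK) = [6.4852 -3.1716; -3.1716 1.8595]
P' = Q + AᵀP(A−BK) = [16.4852 -6.1716; -6.1716 10.8595]
tr(P') = 27.3447

27.3447


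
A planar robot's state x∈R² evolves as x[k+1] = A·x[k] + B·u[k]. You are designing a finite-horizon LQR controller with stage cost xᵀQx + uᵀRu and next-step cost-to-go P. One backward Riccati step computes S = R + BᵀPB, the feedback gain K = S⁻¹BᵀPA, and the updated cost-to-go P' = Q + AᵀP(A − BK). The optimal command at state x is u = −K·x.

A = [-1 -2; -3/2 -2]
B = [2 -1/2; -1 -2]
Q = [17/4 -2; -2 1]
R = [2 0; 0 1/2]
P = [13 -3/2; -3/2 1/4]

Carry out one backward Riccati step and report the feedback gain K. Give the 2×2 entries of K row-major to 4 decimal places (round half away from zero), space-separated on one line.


BᵀP = [27.5000 -3.2500; -3.5000 0.2500]
S = R + BᵀPB = [2 0; 0 1/2] + [58.2500 -7.2500; -7.2500 1.2500] = [60.2500 -7.2500; -7.2500 1.7500]
BᵀPA = [-22.6250 -48.5000; 3.1250 6.5000]
K = S⁻¹·BᵀPA = [-0.3203 -0.7139; 0.4586 0.7565]
A−BK = [-0.1300 -0.1939; -0.9031 -1.2009]
AᵀP(A−BK) = [0.3818 0.7329; 0.7329 1.4563]
P' = Q + AᵀP(A−BK) = [4.6318 -1.2671; -1.2671 2.4563]
tr(P') = 7.0881

-0.3203 -0.7139 0.4586 0.7565


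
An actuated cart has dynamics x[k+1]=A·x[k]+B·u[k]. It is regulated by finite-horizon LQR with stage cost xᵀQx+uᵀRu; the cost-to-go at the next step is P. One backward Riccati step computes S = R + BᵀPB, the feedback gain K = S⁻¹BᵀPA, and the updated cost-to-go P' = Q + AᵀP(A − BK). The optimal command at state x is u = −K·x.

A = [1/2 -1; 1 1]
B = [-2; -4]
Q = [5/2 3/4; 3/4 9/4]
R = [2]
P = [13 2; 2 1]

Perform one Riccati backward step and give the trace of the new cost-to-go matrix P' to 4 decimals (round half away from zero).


BᵀP = [-34.0000 -8.0000]
S = R + BᵀPB = [2] + [100.0000] = [102.0000]
BᵀPA = [-25.0000 26.0000]
K = S⁻¹·BᵀPA = [-0.2451 0.2549]
A−BK = [0.0098 -0.4902; 0.0196 2.0196]
AᵀP(A−BK) = [0.1225 -0.1275; -0.1275 3.3725]
P' = Q + AᵀP(A−BK) = [2.6225 0.6225; 0.6225 5.6225]
tr(P') = 8.2451

8.2451


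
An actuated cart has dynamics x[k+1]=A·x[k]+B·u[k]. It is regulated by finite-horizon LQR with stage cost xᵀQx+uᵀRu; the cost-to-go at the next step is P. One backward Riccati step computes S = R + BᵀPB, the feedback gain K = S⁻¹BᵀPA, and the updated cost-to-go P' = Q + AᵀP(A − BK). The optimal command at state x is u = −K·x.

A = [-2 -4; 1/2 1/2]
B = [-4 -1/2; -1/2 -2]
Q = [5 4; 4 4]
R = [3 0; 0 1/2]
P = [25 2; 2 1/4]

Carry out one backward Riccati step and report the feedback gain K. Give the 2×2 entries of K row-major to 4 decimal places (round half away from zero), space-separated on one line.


0.4623 0.9183 0.1187 0.3365

BᵀP = [-101.0000 -8.1250; -16.5000 -1.5000]
S = R + BᵀPB = [3 0; 0 1/2] + [408.0625 66.7500; 66.7500 11.2500] = [411.0625 66.7500; 66.7500 11.7500]
BᵀPA = [197.9375 399.9375; 32.2500 65.2500]
K = S⁻¹·BᵀPA = [0.4623 0.9183; 0.1187 0.3365]
A−BK = [-0.0916 -0.1586; 0.9685 1.6322]
AᵀP(A−BK) = [0.7375 1.4456; 1.4456 2.8458]
P' = Q + AᵀP(A−BK) = [5.7375 5.4456; 5.4456 6.8458]
tr(P') = 12.5833


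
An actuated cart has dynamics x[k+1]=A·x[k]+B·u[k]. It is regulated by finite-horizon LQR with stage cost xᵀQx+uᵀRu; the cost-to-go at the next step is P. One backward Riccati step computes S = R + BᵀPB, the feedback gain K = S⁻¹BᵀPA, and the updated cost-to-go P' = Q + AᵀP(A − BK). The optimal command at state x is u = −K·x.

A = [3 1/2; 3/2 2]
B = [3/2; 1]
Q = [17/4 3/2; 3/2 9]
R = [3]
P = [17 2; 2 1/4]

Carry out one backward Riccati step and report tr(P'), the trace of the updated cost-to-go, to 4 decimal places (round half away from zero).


BᵀP = [27.5000 3.2500]
S = R + BᵀPB = [3] + [44.5000] = [47.5000]
BᵀPA = [87.3750 20.2500]
K = S⁻¹·BᵀPA = [1.8395 0.4263]
A−BK = [0.2408 -0.1395; -0.3395 1.5737]
AᵀP(A−BK) = [10.8385 2.5007; 2.5007 0.6171]
P' = Q + AᵀP(A−BK) = [15.0885 4.0007; 4.0007 9.6171]
tr(P') = 24.7056

24.7056


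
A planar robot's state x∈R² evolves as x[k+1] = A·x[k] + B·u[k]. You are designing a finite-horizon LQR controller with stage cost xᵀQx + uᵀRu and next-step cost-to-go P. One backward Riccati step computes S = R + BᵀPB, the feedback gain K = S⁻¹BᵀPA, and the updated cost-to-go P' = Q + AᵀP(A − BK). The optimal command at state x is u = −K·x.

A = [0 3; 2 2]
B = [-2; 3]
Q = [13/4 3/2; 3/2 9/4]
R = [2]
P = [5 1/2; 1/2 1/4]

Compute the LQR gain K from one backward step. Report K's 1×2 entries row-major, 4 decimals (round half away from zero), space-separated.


BᵀP = [-8.5000 -0.2500]
S = R + BᵀPB = [2] + [16.2500] = [18.2500]
BᵀPA = [-0.5000 -26.0000]
K = S⁻¹·BᵀPA = [-0.0274 -1.4247]
A−BK = [-0.0548 0.1507; 2.0822 6.2740]
AᵀP(A−BK) = [0.9863 3.2877; 3.2877 14.9589]
P' = Q + AᵀP(A−BK) = [4.2363 4.7877; 4.7877 17.2089]
tr(P') = 21.4452

-0.0274 -1.4247


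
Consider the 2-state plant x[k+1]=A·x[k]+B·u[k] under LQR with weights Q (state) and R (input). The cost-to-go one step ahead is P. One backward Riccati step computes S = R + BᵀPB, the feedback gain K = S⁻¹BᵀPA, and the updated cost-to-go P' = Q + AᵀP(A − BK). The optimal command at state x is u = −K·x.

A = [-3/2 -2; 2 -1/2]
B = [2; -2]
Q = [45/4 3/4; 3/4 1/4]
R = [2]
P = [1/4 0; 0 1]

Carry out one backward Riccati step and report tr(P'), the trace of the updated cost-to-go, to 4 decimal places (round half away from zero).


BᵀP = [0.5000 -2.0000]
S = R + BᵀPB = [2] + [5.0000] = [7.0000]
BᵀPA = [-4.7500 0.0000]
K = S⁻¹·BᵀPA = [-0.6786 0.0000]
A−BK = [-0.1429 -2.0000; 0.6429 -0.5000]
AᵀP(A−BK) = [1.3393 -0.2500; -0.2500 1.2500]
P' = Q + AᵀP(A−BK) = [12.5893 0.5000; 0.5000 1.5000]
tr(P') = 14.0893

14.0893


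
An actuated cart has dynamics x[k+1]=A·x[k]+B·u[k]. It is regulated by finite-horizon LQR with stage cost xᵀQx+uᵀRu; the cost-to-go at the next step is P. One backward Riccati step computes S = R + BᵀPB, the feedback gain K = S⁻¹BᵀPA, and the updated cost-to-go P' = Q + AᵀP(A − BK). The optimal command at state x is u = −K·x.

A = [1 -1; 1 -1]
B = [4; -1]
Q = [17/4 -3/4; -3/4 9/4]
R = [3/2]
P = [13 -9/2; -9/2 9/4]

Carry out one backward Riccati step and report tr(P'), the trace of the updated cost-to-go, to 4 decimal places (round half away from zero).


8.3920

BᵀP = [56.5000 -20.2500]
S = R + BᵀPB = [3/2] + [246.2500] = [247.7500]
BᵀPA = [36.2500 -36.2500]
K = S⁻¹·BᵀPA = [0.1463 -0.1463]
A−BK = [0.4147 -0.4147; 1.1463 -1.1463]
AᵀP(A−BK) = [0.9460 -0.9460; -0.9460 0.9460]
P' = Q + AᵀP(A−BK) = [5.1960 -1.6960; -1.6960 3.1960]
tr(P') = 8.3920


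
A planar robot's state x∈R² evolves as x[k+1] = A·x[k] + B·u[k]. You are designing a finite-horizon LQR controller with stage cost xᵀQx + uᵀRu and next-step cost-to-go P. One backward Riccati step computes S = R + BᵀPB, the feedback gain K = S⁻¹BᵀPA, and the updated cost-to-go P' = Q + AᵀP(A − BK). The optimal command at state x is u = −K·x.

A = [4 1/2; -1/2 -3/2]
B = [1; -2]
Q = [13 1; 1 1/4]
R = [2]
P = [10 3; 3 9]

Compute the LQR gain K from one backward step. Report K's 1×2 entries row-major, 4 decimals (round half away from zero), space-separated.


0.6528 0.6806

BᵀP = [4.0000 -15.0000]
S = R + BᵀPB = [2] + [34.0000] = [36.0000]
BᵀPA = [23.5000 24.5000]
K = S⁻¹·BᵀPA = [0.6528 0.6806]
A−BK = [3.3472 -0.1806; 0.8056 -0.1389]
AᵀP(A−BK) = [134.9097 -7.9931; -7.9931 1.5764]
P' = Q + AᵀP(A−BK) = [147.9097 -6.9931; -6.9931 1.8264]
tr(P') = 149.7361


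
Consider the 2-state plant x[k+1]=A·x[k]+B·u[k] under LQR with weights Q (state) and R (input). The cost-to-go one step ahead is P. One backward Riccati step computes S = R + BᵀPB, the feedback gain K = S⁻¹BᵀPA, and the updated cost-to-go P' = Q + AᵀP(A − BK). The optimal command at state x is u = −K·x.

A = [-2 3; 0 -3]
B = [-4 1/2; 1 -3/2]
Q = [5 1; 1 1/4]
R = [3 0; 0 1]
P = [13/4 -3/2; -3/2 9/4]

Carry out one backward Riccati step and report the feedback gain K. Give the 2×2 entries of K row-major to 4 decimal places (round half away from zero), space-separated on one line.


0.4560 -0.6151 0.1315 1.3073

BᵀP = [-14.5000 8.2500; 3.8750 -4.1250]
S = R + BᵀPB = [3 0; 0 1] + [66.2500 -19.6250; -19.6250 8.1250] = [69.2500 -19.6250; -19.6250 9.1250]
BᵀPA = [29.0000 -68.2500; -7.7500 24.0000]
K = S⁻¹·BᵀPA = [0.4560 -0.6151; 0.1315 1.3073]
A−BK = [-0.2416 -0.1140; -0.2588 -0.4240]
AᵀP(A−BK) = [0.7940 -0.5311; -0.5311 3.1457]
P' = Q + AᵀP(A−BK) = [5.7940 0.4689; 0.4689 3.3957]
tr(P') = 9.1897


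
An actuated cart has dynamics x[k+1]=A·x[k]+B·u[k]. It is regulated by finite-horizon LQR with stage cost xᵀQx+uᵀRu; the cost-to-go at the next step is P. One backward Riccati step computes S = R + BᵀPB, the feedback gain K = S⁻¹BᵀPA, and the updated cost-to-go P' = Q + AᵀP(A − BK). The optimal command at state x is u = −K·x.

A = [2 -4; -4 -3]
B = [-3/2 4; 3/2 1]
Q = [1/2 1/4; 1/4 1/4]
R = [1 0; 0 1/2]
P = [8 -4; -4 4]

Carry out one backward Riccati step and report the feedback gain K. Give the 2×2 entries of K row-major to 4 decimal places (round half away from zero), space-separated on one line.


BᵀP = [-18.0000 12.0000; 28.0000 -12.0000]
S = R + BᵀPB = [1 0; 0 1/2] + [45.0000 -60.0000; -60.0000 100.0000] = [46.0000 -60.0000; -60.0000 100.5000]
BᵀPA = [-84.0000 36.0000; 104.0000 -76.0000]
K = S⁻¹·BᵀPA = [-2.1525 -0.9208; -0.2502 -1.3060]
A−BK = [-0.2278 -0.1574; -0.5210 -0.3128]
AᵀP(A−BK) = [5.2160 2.4712; 2.4712 1.8964]
P' = Q + AᵀP(A−BK) = [5.7160 2.7212; 2.7212 2.1464]
tr(P') = 7.8624

-2.1525 -0.9208 -0.2502 -1.3060


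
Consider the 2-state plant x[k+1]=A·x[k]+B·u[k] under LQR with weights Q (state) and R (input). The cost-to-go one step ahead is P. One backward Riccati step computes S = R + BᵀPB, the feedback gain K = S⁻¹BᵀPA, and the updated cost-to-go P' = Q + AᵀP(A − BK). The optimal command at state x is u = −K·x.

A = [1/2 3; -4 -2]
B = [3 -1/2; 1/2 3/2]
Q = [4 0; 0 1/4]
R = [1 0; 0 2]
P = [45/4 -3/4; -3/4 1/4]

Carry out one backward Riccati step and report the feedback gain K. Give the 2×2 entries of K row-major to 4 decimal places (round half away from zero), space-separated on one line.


0.1449 0.9638 -0.5376 -0.3990

BᵀP = [33.3750 -2.1250; -6.7500 0.7500]
S = R + BᵀPB = [1 0; 0 2] + [99.0625 -19.8750; -19.8750 4.5000] = [100.0625 -19.8750; -19.8750 6.5000]
BᵀPA = [25.1875 104.3750; -6.3750 -21.7500]
K = S⁻¹·BᵀPA = [0.1449 0.9638; -0.5376 -0.3990]
A−BK = [-0.2036 -0.0910; -3.2661 -1.8834]
AᵀP(A−BK) = [2.7347 1.8045; 1.8045 1.9703]
P' = Q + AᵀP(A−BK) = [6.7347 1.8045; 1.8045 2.2203]
tr(P') = 8.9550


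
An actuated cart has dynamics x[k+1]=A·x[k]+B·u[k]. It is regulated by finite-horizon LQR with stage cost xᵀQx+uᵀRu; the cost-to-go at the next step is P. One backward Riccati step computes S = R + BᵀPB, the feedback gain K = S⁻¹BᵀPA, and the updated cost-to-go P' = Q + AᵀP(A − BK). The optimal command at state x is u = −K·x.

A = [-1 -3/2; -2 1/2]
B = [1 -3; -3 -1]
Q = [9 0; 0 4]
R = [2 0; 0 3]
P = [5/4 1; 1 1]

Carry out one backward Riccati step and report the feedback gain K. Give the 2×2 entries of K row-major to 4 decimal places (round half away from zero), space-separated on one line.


0.3707 -0.0327 0.4735 0.2523

BᵀP = [-1.7500 -2.0000; -4.7500 -4.0000]
S = R + BᵀPB = [2 0; 0 3] + [4.2500 7.2500; 7.2500 18.2500] = [6.2500 7.2500; 7.2500 21.2500]
BᵀPA = [5.7500 1.6250; 12.7500 5.1250]
K = S⁻¹·BᵀPA = [0.3707 -0.0327; 0.4735 0.2523]
A−BK = [0.0498 -0.7103; -0.4143 0.6542]
AᵀP(A−BK) = [1.0810 0.3458; 0.3458 0.3224]
P' = Q + AᵀP(A−BK) = [10.0810 0.3458; 0.3458 4.3224]
tr(P') = 14.4034


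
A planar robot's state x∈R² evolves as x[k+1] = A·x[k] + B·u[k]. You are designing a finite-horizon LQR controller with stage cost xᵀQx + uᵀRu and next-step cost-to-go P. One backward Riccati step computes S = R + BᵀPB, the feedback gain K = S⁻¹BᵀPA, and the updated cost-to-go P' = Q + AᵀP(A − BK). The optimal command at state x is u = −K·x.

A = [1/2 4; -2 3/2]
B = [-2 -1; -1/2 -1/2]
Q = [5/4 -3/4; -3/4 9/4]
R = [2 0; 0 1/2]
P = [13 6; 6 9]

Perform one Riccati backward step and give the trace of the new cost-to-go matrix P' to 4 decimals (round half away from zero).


BᵀP = [-29.0000 -16.5000; -16.0000 -10.5000]
S = R + BᵀPB = [2 0; 0 1/2] + [66.2500 37.2500; 37.2500 21.2500] = [68.2500 37.2500; 37.2500 21.7500]
BᵀPA = [18.5000 -140.7500; 13.0000 -79.7500]
K = S⁻¹·BᵀPA = [-0.8452 -0.9355; 2.0452 -2.0645]
A−BK = [0.8548 0.0645; -1.4000 0.0000]
AᵀP(A−BK) = [16.2984 -0.3548; -0.3548 3.9355]
P' = Q + AᵀP(A−BK) = [17.5484 -1.1048; -1.1048 6.1855]
tr(P') = 23.7339

23.7339


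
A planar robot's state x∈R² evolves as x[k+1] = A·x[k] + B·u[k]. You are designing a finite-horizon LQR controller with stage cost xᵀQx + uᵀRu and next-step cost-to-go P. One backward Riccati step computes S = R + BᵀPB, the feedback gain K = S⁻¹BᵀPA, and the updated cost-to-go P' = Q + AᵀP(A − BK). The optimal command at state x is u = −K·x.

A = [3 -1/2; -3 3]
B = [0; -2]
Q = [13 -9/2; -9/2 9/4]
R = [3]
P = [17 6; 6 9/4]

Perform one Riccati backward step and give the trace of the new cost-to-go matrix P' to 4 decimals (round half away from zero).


BᵀP = [-12.0000 -4.5000]
S = R + BᵀPB = [3] + [9.0000] = [12.0000]
BᵀPA = [-22.5000 -7.5000]
K = S⁻¹·BᵀPA = [-1.8750 -0.6250]
A−BK = [3.0000 -0.5000; -6.7500 1.7500]
AᵀP(A−BK) = [23.0625 3.1875; 3.1875 1.8125]
P' = Q + AᵀP(A−BK) = [36.0625 -1.3125; -1.3125 4.0625]
tr(P') = 40.1250

40.1250


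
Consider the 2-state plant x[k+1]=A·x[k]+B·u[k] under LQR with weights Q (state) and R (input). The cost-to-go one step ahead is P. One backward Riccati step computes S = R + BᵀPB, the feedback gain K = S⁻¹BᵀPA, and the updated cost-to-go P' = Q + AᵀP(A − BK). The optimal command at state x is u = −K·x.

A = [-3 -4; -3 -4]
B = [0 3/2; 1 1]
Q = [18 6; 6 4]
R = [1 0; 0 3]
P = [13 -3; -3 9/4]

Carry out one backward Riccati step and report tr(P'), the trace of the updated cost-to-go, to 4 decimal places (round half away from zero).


BᵀP = [-3.0000 2.2500; 16.5000 -2.2500]
S = R + BᵀPB = [1 0; 0 3] + [2.2500 -2.2500; -2.2500 22.5000] = [3.2500 -2.2500; -2.2500 25.5000]
BᵀPA = [2.2500 3.0000; -42.7500 -57.0000]
K = S⁻¹·BᵀPA = [-0.4988 -0.6651; -1.7205 -2.2940]
A−BK = [-0.4193 -0.5590; -0.7807 -1.0410]
AᵀP(A−BK) = [10.8217 14.4289; 14.4289 19.2386]
P' = Q + AᵀP(A−BK) = [28.8217 20.4289; 20.4289 23.2386]
tr(P') = 52.0602

52.0602


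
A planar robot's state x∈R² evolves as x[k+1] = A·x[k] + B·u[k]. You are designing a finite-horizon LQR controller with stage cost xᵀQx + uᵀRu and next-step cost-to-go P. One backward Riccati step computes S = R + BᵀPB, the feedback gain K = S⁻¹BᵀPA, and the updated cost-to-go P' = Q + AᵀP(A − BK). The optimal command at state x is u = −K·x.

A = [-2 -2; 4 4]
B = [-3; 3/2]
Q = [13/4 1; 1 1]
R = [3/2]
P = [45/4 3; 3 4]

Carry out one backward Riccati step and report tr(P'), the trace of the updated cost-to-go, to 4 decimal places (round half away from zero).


BᵀP = [-29.2500 -3.0000]
S = R + BᵀPB = [3/2] + [83.2500] = [84.7500]
BᵀPA = [46.5000 46.5000]
K = S⁻¹·BᵀPA = [0.5487 0.5487]
A−BK = [-0.3540 -0.3540; 3.1770 3.1770]
AᵀP(A−BK) = [35.4867 35.4867; 35.4867 35.4867]
P' = Q + AᵀP(A−BK) = [38.7367 36.4867; 36.4867 36.4867]
tr(P') = 75.2235

75.2235


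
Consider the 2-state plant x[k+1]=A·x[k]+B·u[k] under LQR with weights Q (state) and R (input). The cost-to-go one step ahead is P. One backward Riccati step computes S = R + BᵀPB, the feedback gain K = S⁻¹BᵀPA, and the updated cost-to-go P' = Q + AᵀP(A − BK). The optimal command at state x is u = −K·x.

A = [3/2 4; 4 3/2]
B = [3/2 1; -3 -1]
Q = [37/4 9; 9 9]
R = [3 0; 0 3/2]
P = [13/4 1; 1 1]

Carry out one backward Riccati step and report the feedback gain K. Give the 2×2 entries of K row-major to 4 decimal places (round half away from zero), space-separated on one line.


-0.8557 -0.3918 1.6701 2.7526

BᵀP = [1.8750 -1.5000; 2.2500 0.0000]
S = R + BᵀPB = [3 0; 0 3/2] + [7.3125 3.3750; 3.3750 2.2500] = [10.3125 3.3750; 3.3750 3.7500]
BᵀPA = [-3.1875 5.2500; 3.3750 9.0000]
K = S⁻¹·BᵀPA = [-0.8557 -0.3918; 1.6701 2.7526]
A−BK = [1.1134 1.8351; 3.1031 3.0773]
AᵀP(A−BK) = [26.9485 33.2113; 33.2113 43.5335]
P' = Q + AᵀP(A−BK) = [36.1985 42.2113; 42.2113 52.5335]
tr(P') = 88.7320


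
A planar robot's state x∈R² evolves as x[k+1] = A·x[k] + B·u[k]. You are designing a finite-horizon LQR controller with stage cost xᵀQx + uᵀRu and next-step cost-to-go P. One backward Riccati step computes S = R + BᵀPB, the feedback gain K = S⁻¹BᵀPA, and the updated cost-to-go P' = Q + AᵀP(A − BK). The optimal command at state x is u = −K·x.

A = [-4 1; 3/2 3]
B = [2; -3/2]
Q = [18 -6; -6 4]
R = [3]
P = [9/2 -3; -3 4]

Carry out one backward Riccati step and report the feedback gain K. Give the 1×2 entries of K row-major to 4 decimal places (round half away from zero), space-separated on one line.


-1.5000 -0.4688

BᵀP = [13.5000 -12.0000]
S = R + BᵀPB = [3] + [45.0000] = [48.0000]
BᵀPA = [-72.0000 -22.5000]
K = S⁻¹·BᵀPA = [-1.5000 -0.4688]
A−BK = [-1.0000 1.9375; -0.7500 2.2969]
AᵀP(A−BK) = [9.0000 -2.2500; -2.2500 11.9531]
P' = Q + AᵀP(A−BK) = [27.0000 -8.2500; -8.2500 15.9531]
tr(P') = 42.9531


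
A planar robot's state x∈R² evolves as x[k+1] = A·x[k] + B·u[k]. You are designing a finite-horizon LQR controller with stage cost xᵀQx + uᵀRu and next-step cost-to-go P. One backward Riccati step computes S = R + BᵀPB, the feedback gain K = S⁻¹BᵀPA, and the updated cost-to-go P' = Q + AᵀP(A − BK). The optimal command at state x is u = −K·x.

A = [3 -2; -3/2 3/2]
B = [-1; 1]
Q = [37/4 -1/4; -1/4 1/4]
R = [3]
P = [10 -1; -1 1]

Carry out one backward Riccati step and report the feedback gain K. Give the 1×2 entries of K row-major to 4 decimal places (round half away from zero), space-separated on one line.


BᵀP = [-11.0000 2.0000]
S = R + BᵀPB = [3] + [13.0000] = [16.0000]
BᵀPA = [-36.0000 25.0000]
K = S⁻¹·BᵀPA = [-2.2500 1.5625]
A−BK = [0.7500 -0.4375; 0.7500 -0.0625]
AᵀP(A−BK) = [20.2500 -13.5000; -13.5000 9.1875]
P' = Q + AᵀP(A−BK) = [29.5000 -13.7500; -13.7500 9.4375]
tr(P') = 38.9375

-2.2500 1.5625


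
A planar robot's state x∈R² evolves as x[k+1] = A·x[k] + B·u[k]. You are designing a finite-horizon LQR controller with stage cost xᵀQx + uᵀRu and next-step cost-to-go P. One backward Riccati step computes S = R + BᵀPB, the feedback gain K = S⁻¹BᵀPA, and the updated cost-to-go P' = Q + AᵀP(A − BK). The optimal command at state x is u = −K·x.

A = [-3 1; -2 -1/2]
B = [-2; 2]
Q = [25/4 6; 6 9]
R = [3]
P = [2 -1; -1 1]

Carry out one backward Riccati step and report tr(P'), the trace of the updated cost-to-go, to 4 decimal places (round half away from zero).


21.3696

BᵀP = [-6.0000 4.0000]
S = R + BᵀPB = [3] + [20.0000] = [23.0000]
BᵀPA = [10.0000 -8.0000]
K = S⁻¹·BᵀPA = [0.4348 -0.3478]
A−BK = [-2.1304 0.3043; -2.8696 0.1957]
AᵀP(A−BK) = [5.6522 -1.0217; -1.0217 0.4674]
P' = Q + AᵀP(A−BK) = [11.9022 4.9783; 4.9783 9.4674]
tr(P') = 21.3696
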